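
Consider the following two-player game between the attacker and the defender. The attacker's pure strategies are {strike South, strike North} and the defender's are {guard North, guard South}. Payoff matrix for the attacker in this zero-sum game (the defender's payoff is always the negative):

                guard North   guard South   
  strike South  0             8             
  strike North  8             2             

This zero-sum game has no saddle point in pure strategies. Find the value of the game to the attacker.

Set the attacker's expected payoff from strike South equal to that from strike North:
  the attacker's expected payoff from strike South: q·0 + (1−q)·8 = -8q + 8
  the attacker's expected payoff from strike North: q·8 + (1−q)·2 = 6q + 2
  -8q + 8 = 6q + 2  ⇒  -14q = -6  ⇒  q = 3/7.
The value is the attacker's expected payoff against this mix (using strike South): (3/7)·0 + (4/7)·8 = 32/7.

v = 32/7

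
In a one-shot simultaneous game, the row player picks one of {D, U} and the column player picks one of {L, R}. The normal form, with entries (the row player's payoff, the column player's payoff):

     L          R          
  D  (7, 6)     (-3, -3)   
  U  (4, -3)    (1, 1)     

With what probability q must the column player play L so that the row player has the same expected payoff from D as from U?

q = 4/7

The column player's mix must leave the row player indifferent between D and U.
  the row player's expected payoff from D: q·7 + (1−q)·(-3) = 10q - 3
  the row player's expected payoff from U: q·4 + (1−q)·1 = 3q + 1
  10q - 3 = 3q + 1  ⇒  7q = 4  ⇒  q = 4/7.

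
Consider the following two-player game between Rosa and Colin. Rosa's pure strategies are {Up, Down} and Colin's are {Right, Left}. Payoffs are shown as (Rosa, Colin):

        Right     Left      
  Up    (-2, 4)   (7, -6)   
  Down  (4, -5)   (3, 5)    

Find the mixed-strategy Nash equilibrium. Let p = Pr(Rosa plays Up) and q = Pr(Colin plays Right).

p = 1/2, q = 2/5

In a mixed equilibrium Colin is indifferent between Right and Left; this condition fixes p.
  Colin's expected payoff from Right: p·4 + (1−p)·(-5) = 9p - 5
  Colin's expected payoff from Left: p·(-6) + (1−p)·5 = -11p + 5
  9p - 5 = -11p + 5  ⇒  20p = 10  ⇒  p = 1/2.
Rosa's indifference between Up and Down determines Colin's mixing probability q:
  Rosa's payoff from Up: q·(-2) + (1−q)·7 = -9q + 7
  Rosa's payoff from Down: q·4 + (1−q)·3 = q + 3
  -9q + 7 = q + 3  ⇒  -10q = -4  ⇒  q = 2/5.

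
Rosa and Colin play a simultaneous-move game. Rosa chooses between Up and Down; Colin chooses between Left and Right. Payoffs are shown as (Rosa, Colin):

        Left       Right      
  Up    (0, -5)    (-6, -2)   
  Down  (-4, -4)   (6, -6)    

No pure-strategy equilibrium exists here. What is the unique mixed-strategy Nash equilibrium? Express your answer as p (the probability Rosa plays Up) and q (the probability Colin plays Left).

Set Colin's expected payoff from Left equal to that from Right:
  Colin's expected payoff from Left: p·(-5) + (1−p)·(-4) = -p - 4
  Colin's expected payoff from Right: p·(-2) + (1−p)·(-6) = 4p - 6
  -p - 4 = 4p - 6  ⇒  -5p = -2  ⇒  p = 2/5.
For Rosa to be willing to mix, Rosa must be indifferent between Up and Down, which pins down Colin's mix.
  Rosa's payoff to Up: q·0 + (1−q)·(-6) = 6q - 6
  Rosa's payoff to Down: q·(-4) + (1−q)·6 = -10q + 6
  6q - 6 = -10q + 6  ⇒  16q = 12  ⇒  q = 3/4.

p = 2/5, q = 3/4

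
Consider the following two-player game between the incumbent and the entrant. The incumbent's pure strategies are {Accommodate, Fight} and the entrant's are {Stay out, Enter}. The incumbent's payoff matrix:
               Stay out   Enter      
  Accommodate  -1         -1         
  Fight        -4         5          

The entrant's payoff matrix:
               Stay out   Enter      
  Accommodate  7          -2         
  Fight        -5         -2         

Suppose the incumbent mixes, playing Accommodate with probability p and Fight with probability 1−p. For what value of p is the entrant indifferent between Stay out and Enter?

p = 1/4

Set the entrant's expected payoff from Stay out equal to that from Enter:
  the entrant's expected payoff from Stay out: p·7 + (1−p)·(-5) = 12p - 5
  the entrant's expected payoff from Enter: p·(-2) + (1−p)·(-2) = -2
  12p - 5 = -2  ⇒  12p = 3  ⇒  p = 1/4.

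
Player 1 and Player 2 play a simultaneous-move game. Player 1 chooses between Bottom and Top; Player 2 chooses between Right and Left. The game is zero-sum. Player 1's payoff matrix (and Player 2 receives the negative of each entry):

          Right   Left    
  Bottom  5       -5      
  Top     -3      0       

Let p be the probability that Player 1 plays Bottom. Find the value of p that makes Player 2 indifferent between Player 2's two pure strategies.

p = 3/13

Player 1's mix must leave Player 2 indifferent between Right and Left.
  Player 2's payoff from Right: p·(-5) + (1−p)·3 = -8p + 3
  Player 2's payoff from Left: p·5 + (1−p)·0 = 5p
  -8p + 3 = 5p  ⇒  -13p = -3  ⇒  p = 3/13.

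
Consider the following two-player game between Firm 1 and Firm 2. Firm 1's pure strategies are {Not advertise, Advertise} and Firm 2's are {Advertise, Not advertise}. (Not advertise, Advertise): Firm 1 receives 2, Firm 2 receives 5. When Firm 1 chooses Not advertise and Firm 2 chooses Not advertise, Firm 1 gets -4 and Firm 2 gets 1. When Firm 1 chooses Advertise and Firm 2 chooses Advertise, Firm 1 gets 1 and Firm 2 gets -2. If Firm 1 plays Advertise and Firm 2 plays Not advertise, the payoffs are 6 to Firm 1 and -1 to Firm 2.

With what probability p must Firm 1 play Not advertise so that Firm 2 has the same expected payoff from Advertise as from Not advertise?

p = 1/5

For Firm 2 to be willing to mix, Firm 2 must be indifferent between Advertise and Not advertise, which pins down Firm 1's mix.
  Firm 2's payoff from Advertise: p·5 + (1−p)·(-2) = 7p - 2
  Firm 2's payoff from Not advertise: p·1 + (1−p)·(-1) = 2p - 1
  7p - 2 = 2p - 1  ⇒  5p = 1  ⇒  p = 1/5.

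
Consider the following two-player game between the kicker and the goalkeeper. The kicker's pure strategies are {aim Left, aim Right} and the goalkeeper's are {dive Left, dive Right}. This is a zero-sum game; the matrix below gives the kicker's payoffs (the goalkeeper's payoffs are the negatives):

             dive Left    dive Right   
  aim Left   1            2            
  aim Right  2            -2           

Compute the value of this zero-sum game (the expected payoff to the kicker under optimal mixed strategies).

v = 6/5

The goalkeeper's mix must leave the kicker indifferent between aim Left and aim Right.
  the kicker's payoff to aim Left: q·1 + (1−q)·2 = -q + 2
  the kicker's payoff to aim Right: q·2 + (1−q)·(-2) = 4q - 2
  -q + 2 = 4q - 2  ⇒  -5q = -4  ⇒  q = 4/5.
The value is the kicker's expected payoff against this mix (using aim Left): (4/5)·1 + (1/5)·2 = 6/5.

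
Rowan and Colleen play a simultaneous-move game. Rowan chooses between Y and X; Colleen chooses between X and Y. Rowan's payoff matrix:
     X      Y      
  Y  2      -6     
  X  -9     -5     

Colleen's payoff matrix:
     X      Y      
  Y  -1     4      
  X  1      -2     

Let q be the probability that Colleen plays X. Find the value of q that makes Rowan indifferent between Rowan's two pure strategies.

q = 1/12

In a mixed equilibrium Rowan is indifferent between Y and X; this condition fixes q.
  Rowan's expected payoff from Y: q·2 + (1−q)·(-6) = 8q - 6
  Rowan's expected payoff from X: q·(-9) + (1−q)·(-5) = -4q - 5
  8q - 6 = -4q - 5  ⇒  12q = 1  ⇒  q = 1/12.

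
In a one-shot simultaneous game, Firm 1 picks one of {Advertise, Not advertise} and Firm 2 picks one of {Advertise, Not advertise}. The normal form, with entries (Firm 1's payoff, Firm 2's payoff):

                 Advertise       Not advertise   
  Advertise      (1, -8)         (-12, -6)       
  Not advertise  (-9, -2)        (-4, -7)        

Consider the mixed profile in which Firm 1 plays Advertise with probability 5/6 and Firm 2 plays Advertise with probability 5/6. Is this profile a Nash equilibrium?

Given Firm 1's mix p = 5/6, Firm 2's payoff from Advertise is -7 but from Not advertise is -37/6. Firm 2 strictly prefers Not advertise, so Firm 2 would not mix.
So the proposed profile is not a Nash equilibrium.

No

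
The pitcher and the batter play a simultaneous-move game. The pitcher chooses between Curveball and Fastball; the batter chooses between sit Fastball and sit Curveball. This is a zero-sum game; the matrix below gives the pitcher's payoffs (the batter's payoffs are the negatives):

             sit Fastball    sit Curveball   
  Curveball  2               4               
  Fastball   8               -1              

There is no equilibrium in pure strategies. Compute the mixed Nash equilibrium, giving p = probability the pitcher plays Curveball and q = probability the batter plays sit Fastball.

The pitcher's mix must leave the batter indifferent between sit Fastball and sit Curveball.
  the batter's payoff to sit Fastball: p·(-2) + (1−p)·(-8) = 6p - 8
  the batter's payoff to sit Curveball: p·(-4) + (1−p)·1 = -5p + 1
  6p - 8 = -5p + 1  ⇒  11p = 9  ⇒  p = 9/11.
Set the pitcher's expected payoff from Curveball equal to that from Fastball:
  the pitcher's payoff to Curveball: q·2 + (1−q)·4 = -2q + 4
  the pitcher's payoff to Fastball: q·8 + (1−q)·(-1) = 9q - 1
  -2q + 4 = 9q - 1  ⇒  -11q = -5  ⇒  q = 5/11.

p = 9/11, q = 5/11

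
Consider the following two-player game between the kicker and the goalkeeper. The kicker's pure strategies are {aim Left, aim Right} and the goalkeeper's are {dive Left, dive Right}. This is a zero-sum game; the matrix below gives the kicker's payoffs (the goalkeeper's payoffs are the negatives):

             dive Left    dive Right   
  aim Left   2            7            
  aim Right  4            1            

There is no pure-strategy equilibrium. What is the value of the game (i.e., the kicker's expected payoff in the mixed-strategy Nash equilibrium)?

v = 13/4

For the kicker to be willing to mix, the kicker must be indifferent between aim Left and aim Right, which pins down the goalkeeper's mix.
  the kicker's payoff to aim Left: q·2 + (1−q)·7 = -5q + 7
  the kicker's payoff to aim Right: q·4 + (1−q)·1 = 3q + 1
  -5q + 7 = 3q + 1  ⇒  -8q = -6  ⇒  q = 3/4.
The value is the kicker's expected payoff against this mix (using aim Left): (3/4)·2 + (1/4)·7 = 13/4.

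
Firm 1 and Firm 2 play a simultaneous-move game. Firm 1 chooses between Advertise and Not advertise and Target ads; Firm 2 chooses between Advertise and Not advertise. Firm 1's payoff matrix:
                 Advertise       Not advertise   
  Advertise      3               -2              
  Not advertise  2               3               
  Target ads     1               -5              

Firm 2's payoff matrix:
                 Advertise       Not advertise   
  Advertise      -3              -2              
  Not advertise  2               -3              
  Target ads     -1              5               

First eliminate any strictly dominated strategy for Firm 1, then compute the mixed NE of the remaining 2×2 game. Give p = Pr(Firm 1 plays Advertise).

Firm 1's strategy Target ads is strictly dominated by Advertise: 3 > 1 and -2 > -5. Eliminate Target ads.
Firm 1's mix must leave Firm 2 indifferent between Advertise and Not advertise.
  Firm 2's payoff to Advertise: p·(-3) + (1−p)·2 = -5p + 2
  Firm 2's payoff to Not advertise: p·(-2) + (1−p)·(-3) = p - 3
  -5p + 2 = p - 3  ⇒  -6p = -5  ⇒  p = 5/6.

p = 5/6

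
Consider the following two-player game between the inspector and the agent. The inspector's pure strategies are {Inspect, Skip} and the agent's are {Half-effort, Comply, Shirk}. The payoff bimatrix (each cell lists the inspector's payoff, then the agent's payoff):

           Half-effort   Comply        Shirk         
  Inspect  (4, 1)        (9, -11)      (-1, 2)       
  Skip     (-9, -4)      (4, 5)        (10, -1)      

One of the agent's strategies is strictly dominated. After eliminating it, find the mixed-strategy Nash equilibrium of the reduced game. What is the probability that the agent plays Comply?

q = 11/16

The agent's strategy Half-effort is strictly dominated by Shirk: 2 > 1 and -1 > -4. Eliminate Half-effort.
Set the inspector's expected payoff from Inspect equal to that from Skip:
  the inspector's payoff to Inspect: q·9 + (1−q)·(-1) = 10q - 1
  the inspector's payoff to Skip: q·4 + (1−q)·10 = -6q + 10
  10q - 1 = -6q + 10  ⇒  16q = 11  ⇒  q = 11/16.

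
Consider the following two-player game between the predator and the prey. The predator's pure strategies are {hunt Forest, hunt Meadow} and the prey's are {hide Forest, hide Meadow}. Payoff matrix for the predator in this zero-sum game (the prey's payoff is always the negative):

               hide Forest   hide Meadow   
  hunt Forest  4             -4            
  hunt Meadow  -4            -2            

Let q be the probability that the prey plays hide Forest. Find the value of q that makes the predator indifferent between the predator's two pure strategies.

For the predator to be willing to mix, the predator must be indifferent between hunt Forest and hunt Meadow, which pins down the prey's mix.
  the predator's expected payoff from hunt Forest: q·4 + (1−q)·(-4) = 8q - 4
  the predator's expected payoff from hunt Meadow: q·(-4) + (1−q)·(-2) = -2q - 2
  8q - 4 = -2q - 2  ⇒  10q = 2  ⇒  q = 1/5.

q = 1/5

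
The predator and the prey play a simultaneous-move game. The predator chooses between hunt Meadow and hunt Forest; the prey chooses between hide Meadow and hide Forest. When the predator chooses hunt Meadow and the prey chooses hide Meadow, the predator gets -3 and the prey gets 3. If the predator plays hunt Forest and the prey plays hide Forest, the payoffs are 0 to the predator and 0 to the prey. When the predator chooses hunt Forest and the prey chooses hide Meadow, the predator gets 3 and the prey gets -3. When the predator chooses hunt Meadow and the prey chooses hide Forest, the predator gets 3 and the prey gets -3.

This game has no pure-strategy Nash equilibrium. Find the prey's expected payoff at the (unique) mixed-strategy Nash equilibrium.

The prey's indifference between hide Meadow and hide Forest determines the predator's mixing probability p:
  the prey's expected payoff from hide Meadow: p·3 + (1−p)·(-3) = 6p - 3
  the prey's expected payoff from hide Forest: p·(-3) + (1−p)·0 = -3p
  6p - 3 = -3p  ⇒  9p = 3  ⇒  p = 1/3.
At equilibrium the prey is indifferent across columns, so the prey's payoff equals the payoff from hide Meadow: (1/3)·3 + (2/3)·(-3) = -1.

-1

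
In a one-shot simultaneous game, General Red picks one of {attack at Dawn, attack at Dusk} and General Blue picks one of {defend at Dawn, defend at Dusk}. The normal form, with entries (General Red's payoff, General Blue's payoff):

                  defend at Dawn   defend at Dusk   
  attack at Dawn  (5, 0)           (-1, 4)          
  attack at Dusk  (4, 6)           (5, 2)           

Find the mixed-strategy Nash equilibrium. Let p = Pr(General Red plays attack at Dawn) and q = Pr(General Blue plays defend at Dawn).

In a mixed equilibrium General Blue is indifferent between defend at Dawn and defend at Dusk; this condition fixes p.
  General Blue's payoff to defend at Dawn: p·0 + (1−p)·6 = -6p + 6
  General Blue's payoff to defend at Dusk: p·4 + (1−p)·2 = 2p + 2
  -6p + 6 = 2p + 2  ⇒  -8p = -4  ⇒  p = 1/2.
General Blue's mix must leave General Red indifferent between attack at Dawn and attack at Dusk.
  General Red's payoff to attack at Dawn: q·5 + (1−q)·(-1) = 6q - 1
  General Red's payoff to attack at Dusk: q·4 + (1−q)·5 = -q + 5
  6q - 1 = -q + 5  ⇒  7q = 6  ⇒  q = 6/7.

p = 1/2, q = 6/7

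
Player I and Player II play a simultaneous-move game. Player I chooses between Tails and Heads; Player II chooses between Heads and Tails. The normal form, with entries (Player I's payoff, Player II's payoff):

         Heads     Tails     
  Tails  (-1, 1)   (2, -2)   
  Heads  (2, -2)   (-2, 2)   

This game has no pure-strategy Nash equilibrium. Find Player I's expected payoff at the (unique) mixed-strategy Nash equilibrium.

Set Player I's expected payoff from Tails equal to that from Heads:
  Player I's payoff from Tails: q·(-1) + (1−q)·2 = -3q + 2
  Player I's payoff from Heads: q·2 + (1−q)·(-2) = 4q - 2
  -3q + 2 = 4q - 2  ⇒  -7q = -4  ⇒  q = 4/7.
At equilibrium Player I is indifferent across rows, so Player I's payoff equals the payoff from Tails: (4/7)·(-1) + (3/7)·2 = 2/7.

2/7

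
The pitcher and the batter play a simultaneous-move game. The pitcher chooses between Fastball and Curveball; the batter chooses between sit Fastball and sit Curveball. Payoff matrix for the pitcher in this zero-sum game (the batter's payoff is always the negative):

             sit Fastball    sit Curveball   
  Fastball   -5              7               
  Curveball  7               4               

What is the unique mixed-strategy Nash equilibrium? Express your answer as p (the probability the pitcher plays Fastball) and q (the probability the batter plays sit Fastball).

The batter's indifference between sit Fastball and sit Curveball determines the pitcher's mixing probability p:
  the batter's expected payoff from sit Fastball: p·5 + (1−p)·(-7) = 12p - 7
  the batter's expected payoff from sit Curveball: p·(-7) + (1−p)·(-4) = -3p - 4
  12p - 7 = -3p - 4  ⇒  15p = 3  ⇒  p = 1/5.
The batter's mix must leave the pitcher indifferent between Fastball and Curveball.
  the pitcher's payoff from Fastball: q·(-5) + (1−q)·7 = -12q + 7
  the pitcher's payoff from Curveball: q·7 + (1−q)·4 = 3q + 4
  -12q + 7 = 3q + 4  ⇒  -15q = -3  ⇒  q = 1/5.

p = 1/5, q = 1/5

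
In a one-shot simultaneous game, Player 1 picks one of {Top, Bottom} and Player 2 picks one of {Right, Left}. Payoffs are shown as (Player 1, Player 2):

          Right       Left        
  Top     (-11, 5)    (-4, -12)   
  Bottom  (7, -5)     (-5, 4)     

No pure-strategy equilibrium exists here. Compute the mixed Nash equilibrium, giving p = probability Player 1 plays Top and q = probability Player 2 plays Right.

p = 9/26, q = 1/19

Set Player 2's expected payoff from Right equal to that from Left:
  Player 2's payoff to Right: p·5 + (1−p)·(-5) = 10p - 5
  Player 2's payoff to Left: p·(-12) + (1−p)·4 = -16p + 4
  10p - 5 = -16p + 4  ⇒  26p = 9  ⇒  p = 9/26.
For Player 1 to be willing to mix, Player 1 must be indifferent between Top and Bottom, which pins down Player 2's mix.
  Player 1's expected payoff from Top: q·(-11) + (1−q)·(-4) = -7q - 4
  Player 1's expected payoff from Bottom: q·7 + (1−q)·(-5) = 12q - 5
  -7q - 4 = 12q - 5  ⇒  -19q = -1  ⇒  q = 1/19.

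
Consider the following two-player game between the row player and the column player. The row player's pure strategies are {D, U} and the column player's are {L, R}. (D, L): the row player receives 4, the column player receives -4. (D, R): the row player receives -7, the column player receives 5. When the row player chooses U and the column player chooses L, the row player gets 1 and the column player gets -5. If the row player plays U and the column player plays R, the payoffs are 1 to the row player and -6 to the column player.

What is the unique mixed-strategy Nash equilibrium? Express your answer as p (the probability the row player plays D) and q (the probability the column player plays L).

p = 1/10, q = 8/11

In a mixed equilibrium the column player is indifferent between L and R; this condition fixes p.
  the column player's payoff from L: p·(-4) + (1−p)·(-5) = p - 5
  the column player's payoff from R: p·5 + (1−p)·(-6) = 11p - 6
  p - 5 = 11p - 6  ⇒  -10p = -1  ⇒  p = 1/10.
For the row player to be willing to mix, the row player must be indifferent between D and U, which pins down the column player's mix.
  the row player's payoff to D: q·4 + (1−q)·(-7) = 11q - 7
  the row player's payoff to U: q·1 + (1−q)·1 = 1
  11q - 7 = 1  ⇒  11q = 8  ⇒  q = 8/11.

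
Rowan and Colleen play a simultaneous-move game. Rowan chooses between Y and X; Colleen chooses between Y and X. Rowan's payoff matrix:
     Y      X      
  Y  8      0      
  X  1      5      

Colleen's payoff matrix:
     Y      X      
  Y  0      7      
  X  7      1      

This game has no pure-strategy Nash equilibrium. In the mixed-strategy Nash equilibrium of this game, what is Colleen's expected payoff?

49/13

For Colleen to be willing to mix, Colleen must be indifferent between Y and X, which pins down Rowan's mix.
  Colleen's payoff from Y: p·0 + (1−p)·7 = -7p + 7
  Colleen's payoff from X: p·7 + (1−p)·1 = 6p + 1
  -7p + 7 = 6p + 1  ⇒  -13p = -6  ⇒  p = 6/13.
At equilibrium Colleen is indifferent across columns, so Colleen's payoff equals the payoff from Y: (6/13)·0 + (7/13)·7 = 49/13.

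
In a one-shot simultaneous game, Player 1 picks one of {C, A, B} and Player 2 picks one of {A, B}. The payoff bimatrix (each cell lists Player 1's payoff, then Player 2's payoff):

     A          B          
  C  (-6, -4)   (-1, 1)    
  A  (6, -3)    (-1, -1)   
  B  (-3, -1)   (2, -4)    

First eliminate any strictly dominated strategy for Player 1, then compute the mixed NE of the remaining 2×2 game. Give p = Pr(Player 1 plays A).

p = 3/5

Player 1's strategy C is strictly dominated by B: -3 > -6 and 2 > -1. Eliminate C.
Player 2's indifference between A and B determines Player 1's mixing probability p:
  Player 2's payoff to A: p·(-3) + (1−p)·(-1) = -2p - 1
  Player 2's payoff to B: p·(-1) + (1−p)·(-4) = 3p - 4
  -2p - 1 = 3p - 4  ⇒  -5p = -3  ⇒  p = 3/5.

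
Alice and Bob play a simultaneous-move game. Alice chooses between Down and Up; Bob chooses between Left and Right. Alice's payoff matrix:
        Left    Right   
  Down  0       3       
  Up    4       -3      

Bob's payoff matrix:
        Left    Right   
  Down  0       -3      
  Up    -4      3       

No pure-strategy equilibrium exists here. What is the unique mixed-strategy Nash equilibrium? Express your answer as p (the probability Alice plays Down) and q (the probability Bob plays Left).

Bob's indifference between Left and Right determines Alice's mixing probability p:
  Bob's payoff to Left: p·0 + (1−p)·(-4) = 4p - 4
  Bob's payoff to Right: p·(-3) + (1−p)·3 = -6p + 3
  4p - 4 = -6p + 3  ⇒  10p = 7  ⇒  p = 7/10.
For Alice to be willing to mix, Alice must be indifferent between Down and Up, which pins down Bob's mix.
  Alice's payoff from Down: q·0 + (1−q)·3 = -3q + 3
  Alice's payoff from Up: q·4 + (1−q)·(-3) = 7q - 3
  -3q + 3 = 7q - 3  ⇒  -10q = -6  ⇒  q = 3/5.

p = 7/10, q = 3/5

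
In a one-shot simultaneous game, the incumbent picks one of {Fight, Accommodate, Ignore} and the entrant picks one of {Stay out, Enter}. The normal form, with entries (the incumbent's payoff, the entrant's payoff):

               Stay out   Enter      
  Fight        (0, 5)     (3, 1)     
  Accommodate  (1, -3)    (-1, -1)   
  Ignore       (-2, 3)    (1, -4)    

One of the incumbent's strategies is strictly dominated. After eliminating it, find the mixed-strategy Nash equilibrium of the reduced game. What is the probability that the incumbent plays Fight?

The incumbent's strategy Ignore is strictly dominated by Fight: 0 > -2 and 3 > 1. Eliminate Ignore.
In a mixed equilibrium the entrant is indifferent between Stay out and Enter; this condition fixes p.
  the entrant's payoff to Stay out: p·5 + (1−p)·(-3) = 8p - 3
  the entrant's payoff to Enter: p·1 + (1−p)·(-1) = 2p - 1
  8p - 3 = 2p - 1  ⇒  6p = 2  ⇒  p = 1/3.

p = 1/3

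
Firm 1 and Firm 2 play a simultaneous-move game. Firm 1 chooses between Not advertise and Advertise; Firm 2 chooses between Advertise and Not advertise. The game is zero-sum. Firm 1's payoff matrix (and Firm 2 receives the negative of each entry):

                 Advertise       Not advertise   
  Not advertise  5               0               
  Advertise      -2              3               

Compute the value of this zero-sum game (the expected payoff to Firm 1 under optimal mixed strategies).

For Firm 1 to be willing to mix, Firm 1 must be indifferent between Not advertise and Advertise, which pins down Firm 2's mix.
  Firm 1's payoff to Not advertise: q·5 + (1−q)·0 = 5q
  Firm 1's payoff to Advertise: q·(-2) + (1−q)·3 = -5q + 3
  5q = -5q + 3  ⇒  10q = 3  ⇒  q = 3/10.
The value is Firm 1's expected payoff against this mix (using Not advertise): (3/10)·5 + (7/10)·0 = 3/2.

v = 3/2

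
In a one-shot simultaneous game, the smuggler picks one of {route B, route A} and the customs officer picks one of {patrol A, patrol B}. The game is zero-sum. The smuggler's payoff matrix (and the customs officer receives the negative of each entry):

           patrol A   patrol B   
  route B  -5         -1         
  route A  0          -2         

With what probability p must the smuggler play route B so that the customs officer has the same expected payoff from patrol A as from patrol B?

For the customs officer to be willing to mix, the customs officer must be indifferent between patrol A and patrol B, which pins down the smuggler's mix.
  the customs officer's payoff from patrol A: p·5 + (1−p)·0 = 5p
  the customs officer's payoff from patrol B: p·1 + (1−p)·2 = -p + 2
  5p = -p + 2  ⇒  6p = 2  ⇒  p = 1/3.

p = 1/3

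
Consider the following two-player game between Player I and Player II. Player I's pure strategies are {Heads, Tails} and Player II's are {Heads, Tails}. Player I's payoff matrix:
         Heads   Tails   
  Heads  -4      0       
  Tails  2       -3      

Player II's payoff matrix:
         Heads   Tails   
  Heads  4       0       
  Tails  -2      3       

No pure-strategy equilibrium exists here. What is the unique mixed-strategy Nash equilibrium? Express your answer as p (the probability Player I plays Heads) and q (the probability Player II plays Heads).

Player I's mix must leave Player II indifferent between Heads and Tails.
  Player II's payoff to Heads: p·4 + (1−p)·(-2) = 6p - 2
  Player II's payoff to Tails: p·0 + (1−p)·3 = -3p + 3
  6p - 2 = -3p + 3  ⇒  9p = 5  ⇒  p = 5/9.
Player I's indifference between Heads and Tails determines Player II's mixing probability q:
  Player I's payoff from Heads: q·(-4) + (1−q)·0 = -4q
  Player I's payoff from Tails: q·2 + (1−q)·(-3) = 5q - 3
  -4q = 5q - 3  ⇒  -9q = -3  ⇒  q = 1/3.

p = 5/9, q = 1/3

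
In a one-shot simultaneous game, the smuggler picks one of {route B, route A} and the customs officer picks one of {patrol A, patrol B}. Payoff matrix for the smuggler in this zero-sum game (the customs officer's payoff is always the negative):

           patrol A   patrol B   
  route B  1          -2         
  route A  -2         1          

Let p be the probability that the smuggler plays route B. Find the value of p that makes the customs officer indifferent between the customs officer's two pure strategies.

For the customs officer to be willing to mix, the customs officer must be indifferent between patrol A and patrol B, which pins down the smuggler's mix.
  the customs officer's expected payoff from patrol A: p·(-1) + (1−p)·2 = -3p + 2
  the customs officer's expected payoff from patrol B: p·2 + (1−p)·(-1) = 3p - 1
  -3p + 2 = 3p - 1  ⇒  -6p = -3  ⇒  p = 1/2.

p = 1/2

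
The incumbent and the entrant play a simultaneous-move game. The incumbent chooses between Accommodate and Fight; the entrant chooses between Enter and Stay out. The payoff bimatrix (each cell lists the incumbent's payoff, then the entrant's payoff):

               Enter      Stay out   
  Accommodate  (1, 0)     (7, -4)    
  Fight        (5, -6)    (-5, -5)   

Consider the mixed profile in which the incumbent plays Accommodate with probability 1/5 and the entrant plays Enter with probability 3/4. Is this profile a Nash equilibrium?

Yes

Check the entrant's indifference given the incumbent's mix p = 1/5:
  payoff from Enter = -24/5; payoff from Stay out = -24/5 — equal.
Check the incumbent's indifference given the entrant's mix q = 3/4:
  payoff from Accommodate = 5/2; payoff from Fight = 5/2 — equal.
Both players are indifferent, so neither can profitably deviate.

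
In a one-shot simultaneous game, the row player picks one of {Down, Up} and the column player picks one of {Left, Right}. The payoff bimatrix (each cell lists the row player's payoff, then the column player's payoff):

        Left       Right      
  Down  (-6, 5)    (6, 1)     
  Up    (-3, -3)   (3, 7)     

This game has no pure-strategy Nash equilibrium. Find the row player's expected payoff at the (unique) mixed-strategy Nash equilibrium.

0

The column player's mix must leave the row player indifferent between Down and Up.
  the row player's payoff to Down: q·(-6) + (1−q)·6 = -12q + 6
  the row player's payoff to Up: q·(-3) + (1−q)·3 = -6q + 3
  -12q + 6 = -6q + 3  ⇒  -6q = -3  ⇒  q = 1/2.
At equilibrium the row player is indifferent across rows, so the row player's payoff equals the payoff from Down: (1/2)·(-6) + (1/2)·6 = 0.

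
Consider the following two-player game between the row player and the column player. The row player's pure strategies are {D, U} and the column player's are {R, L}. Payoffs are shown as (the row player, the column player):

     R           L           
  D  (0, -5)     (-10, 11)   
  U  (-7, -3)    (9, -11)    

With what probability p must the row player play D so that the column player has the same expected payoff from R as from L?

In a mixed equilibrium the column player is indifferent between R and L; this condition fixes p.
  the column player's payoff to R: p·(-5) + (1−p)·(-3) = -2p - 3
  the column player's payoff to L: p·11 + (1−p)·(-11) = 22p - 11
  -2p - 3 = 22p - 11  ⇒  -24p = -8  ⇒  p = 1/3.

p = 1/3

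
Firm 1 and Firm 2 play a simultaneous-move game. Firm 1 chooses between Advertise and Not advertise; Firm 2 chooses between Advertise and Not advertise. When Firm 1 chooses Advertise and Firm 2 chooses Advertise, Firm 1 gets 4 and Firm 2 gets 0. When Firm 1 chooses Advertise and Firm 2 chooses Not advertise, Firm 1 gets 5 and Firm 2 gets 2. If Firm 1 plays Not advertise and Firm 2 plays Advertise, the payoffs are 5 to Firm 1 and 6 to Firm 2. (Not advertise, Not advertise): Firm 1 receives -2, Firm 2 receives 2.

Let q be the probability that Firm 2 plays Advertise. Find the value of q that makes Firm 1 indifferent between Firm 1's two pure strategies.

Firm 1's indifference between Advertise and Not advertise determines Firm 2's mixing probability q:
  Firm 1's payoff from Advertise: q·4 + (1−q)·5 = -q + 5
  Firm 1's payoff from Not advertise: q·5 + (1−q)·(-2) = 7q - 2
  -q + 5 = 7q - 2  ⇒  -8q = -7  ⇒  q = 7/8.

q = 7/8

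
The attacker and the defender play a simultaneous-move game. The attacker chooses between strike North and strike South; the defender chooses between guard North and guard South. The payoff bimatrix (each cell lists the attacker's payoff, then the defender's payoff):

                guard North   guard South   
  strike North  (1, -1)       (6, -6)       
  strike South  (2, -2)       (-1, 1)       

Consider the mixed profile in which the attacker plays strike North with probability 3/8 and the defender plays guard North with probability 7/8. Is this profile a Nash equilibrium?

Check the defender's indifference given the attacker's mix p = 3/8:
  payoff from guard North = -13/8; payoff from guard South = -13/8 — equal.
Check the attacker's indifference given the defender's mix q = 7/8:
  payoff from strike North = 13/8; payoff from strike South = 13/8 — equal.
Both players are indifferent, so neither can profitably deviate.

Yes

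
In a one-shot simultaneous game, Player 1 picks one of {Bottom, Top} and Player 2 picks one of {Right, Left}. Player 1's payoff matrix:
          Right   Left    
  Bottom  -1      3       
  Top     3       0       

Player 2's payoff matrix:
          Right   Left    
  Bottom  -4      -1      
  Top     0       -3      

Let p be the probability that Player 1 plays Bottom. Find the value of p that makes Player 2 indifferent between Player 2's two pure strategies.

p = 1/2

Set Player 2's expected payoff from Right equal to that from Left:
  Player 2's expected payoff from Right: p·(-4) + (1−p)·0 = -4p
  Player 2's expected payoff from Left: p·(-1) + (1−p)·(-3) = 2p - 3
  -4p = 2p - 3  ⇒  -6p = -3  ⇒  p = 1/2.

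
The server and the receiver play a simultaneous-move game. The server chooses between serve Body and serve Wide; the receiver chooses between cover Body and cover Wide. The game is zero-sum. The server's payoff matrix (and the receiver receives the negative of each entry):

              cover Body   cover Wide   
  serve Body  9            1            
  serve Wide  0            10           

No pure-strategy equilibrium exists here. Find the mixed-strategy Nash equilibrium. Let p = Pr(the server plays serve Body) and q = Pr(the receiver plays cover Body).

p = 5/9, q = 1/2

The receiver's indifference between cover Body and cover Wide determines the server's mixing probability p:
  the receiver's expected payoff from cover Body: p·(-9) + (1−p)·0 = -9p
  the receiver's expected payoff from cover Wide: p·(-1) + (1−p)·(-10) = 9p - 10
  -9p = 9p - 10  ⇒  -18p = -10  ⇒  p = 5/9.
The receiver's mix must leave the server indifferent between serve Body and serve Wide.
  the server's expected payoff from serve Body: q·9 + (1−q)·1 = 8q + 1
  the server's expected payoff from serve Wide: q·0 + (1−q)·10 = -10q + 10
  8q + 1 = -10q + 10  ⇒  18q = 9  ⇒  q = 1/2.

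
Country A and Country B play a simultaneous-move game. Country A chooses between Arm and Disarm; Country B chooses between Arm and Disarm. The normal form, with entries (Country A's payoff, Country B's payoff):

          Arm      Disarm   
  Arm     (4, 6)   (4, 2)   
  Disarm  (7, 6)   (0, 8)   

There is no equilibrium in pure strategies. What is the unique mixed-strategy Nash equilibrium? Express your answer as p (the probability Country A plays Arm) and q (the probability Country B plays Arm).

p = 1/3, q = 4/7

For Country B to be willing to mix, Country B must be indifferent between Arm and Disarm, which pins down Country A's mix.
  Country B's payoff from Arm: p·6 + (1−p)·6 = 6
  Country B's payoff from Disarm: p·2 + (1−p)·8 = -6p + 8
  6 = -6p + 8  ⇒  6p = 2  ⇒  p = 1/3.
Country B's mix must leave Country A indifferent between Arm and Disarm.
  Country A's payoff to Arm: q·4 + (1−q)·4 = 4
  Country A's payoff to Disarm: q·7 + (1−q)·0 = 7q
  4 = 7q  ⇒  -7q = -4  ⇒  q = 4/7.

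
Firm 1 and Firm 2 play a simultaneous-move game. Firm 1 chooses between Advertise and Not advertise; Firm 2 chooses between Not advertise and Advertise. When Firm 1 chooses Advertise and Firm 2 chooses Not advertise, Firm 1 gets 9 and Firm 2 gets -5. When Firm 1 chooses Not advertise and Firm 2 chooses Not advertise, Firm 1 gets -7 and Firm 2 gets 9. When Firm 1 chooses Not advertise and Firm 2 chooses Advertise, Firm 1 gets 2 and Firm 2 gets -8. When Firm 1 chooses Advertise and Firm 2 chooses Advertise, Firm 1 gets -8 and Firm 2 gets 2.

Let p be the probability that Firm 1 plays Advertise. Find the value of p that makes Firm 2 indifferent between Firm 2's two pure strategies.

In a mixed equilibrium Firm 2 is indifferent between Not advertise and Advertise; this condition fixes p.
  Firm 2's expected payoff from Not advertise: p·(-5) + (1−p)·9 = -14p + 9
  Firm 2's expected payoff from Advertise: p·2 + (1−p)·(-8) = 10p - 8
  -14p + 9 = 10p - 8  ⇒  -24p = -17  ⇒  p = 17/24.

p = 17/24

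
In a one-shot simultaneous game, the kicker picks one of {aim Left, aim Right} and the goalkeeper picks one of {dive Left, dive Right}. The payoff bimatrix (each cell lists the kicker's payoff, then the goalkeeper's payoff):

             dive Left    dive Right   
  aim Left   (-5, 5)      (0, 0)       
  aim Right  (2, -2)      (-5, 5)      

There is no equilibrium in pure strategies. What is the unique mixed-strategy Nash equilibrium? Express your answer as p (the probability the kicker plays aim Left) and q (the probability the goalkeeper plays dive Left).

p = 7/12, q = 5/12

Set the goalkeeper's expected payoff from dive Left equal to that from dive Right:
  the goalkeeper's expected payoff from dive Left: p·5 + (1−p)·(-2) = 7p - 2
  the goalkeeper's expected payoff from dive Right: p·0 + (1−p)·5 = -5p + 5
  7p - 2 = -5p + 5  ⇒  12p = 7  ⇒  p = 7/12.
Set the kicker's expected payoff from aim Left equal to that from aim Right:
  the kicker's payoff to aim Left: q·(-5) + (1−q)·0 = -5q
  the kicker's payoff to aim Right: q·2 + (1−q)·(-5) = 7q - 5
  -5q = 7q - 5  ⇒  -12q = -5  ⇒  q = 5/12.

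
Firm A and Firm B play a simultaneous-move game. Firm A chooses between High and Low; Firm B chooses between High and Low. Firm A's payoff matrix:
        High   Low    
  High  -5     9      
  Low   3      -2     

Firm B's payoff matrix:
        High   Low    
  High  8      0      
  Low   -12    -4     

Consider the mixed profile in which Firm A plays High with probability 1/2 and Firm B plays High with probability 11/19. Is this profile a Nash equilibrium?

Check Firm B's indifference given Firm A's mix p = 1/2:
  payoff from High = -2; payoff from Low = -2 — equal.
Check Firm A's indifference given Firm B's mix q = 11/19:
  payoff from High = 17/19; payoff from Low = 17/19 — equal.
Both players are indifferent, so neither can profitably deviate.

Yes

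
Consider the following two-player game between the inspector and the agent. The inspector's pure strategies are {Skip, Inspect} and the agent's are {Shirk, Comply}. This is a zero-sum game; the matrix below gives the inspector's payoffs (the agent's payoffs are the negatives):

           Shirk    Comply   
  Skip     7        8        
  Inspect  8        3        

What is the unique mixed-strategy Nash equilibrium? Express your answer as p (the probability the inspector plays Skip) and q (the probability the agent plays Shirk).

p = 5/6, q = 5/6

The inspector's mix must leave the agent indifferent between Shirk and Comply.
  the agent's payoff from Shirk: p·(-7) + (1−p)·(-8) = p - 8
  the agent's payoff from Comply: p·(-8) + (1−p)·(-3) = -5p - 3
  p - 8 = -5p - 3  ⇒  6p = 5  ⇒  p = 5/6.
In a mixed equilibrium the inspector is indifferent between Skip and Inspect; this condition fixes q.
  the inspector's payoff to Skip: q·7 + (1−q)·8 = -q + 8
  the inspector's payoff to Inspect: q·8 + (1−q)·3 = 5q + 3
  -q + 8 = 5q + 3  ⇒  -6q = -5  ⇒  q = 5/6.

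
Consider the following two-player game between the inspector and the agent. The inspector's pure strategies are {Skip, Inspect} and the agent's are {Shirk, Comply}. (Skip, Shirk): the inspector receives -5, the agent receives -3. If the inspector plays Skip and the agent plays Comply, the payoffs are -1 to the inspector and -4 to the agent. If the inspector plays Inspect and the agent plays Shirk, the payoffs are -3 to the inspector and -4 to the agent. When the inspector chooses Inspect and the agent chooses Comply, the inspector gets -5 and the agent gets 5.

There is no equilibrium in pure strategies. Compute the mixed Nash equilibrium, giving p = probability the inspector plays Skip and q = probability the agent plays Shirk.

p = 9/10, q = 2/3

Set the agent's expected payoff from Shirk equal to that from Comply:
  the agent's payoff from Shirk: p·(-3) + (1−p)·(-4) = p - 4
  the agent's payoff from Comply: p·(-4) + (1−p)·5 = -9p + 5
  p - 4 = -9p + 5  ⇒  10p = 9  ⇒  p = 9/10.
Set the inspector's expected payoff from Skip equal to that from Inspect:
  the inspector's expected payoff from Skip: q·(-5) + (1−q)·(-1) = -4q - 1
  the inspector's expected payoff from Inspect: q·(-3) + (1−q)·(-5) = 2q - 5
  -4q - 1 = 2q - 5  ⇒  -6q = -4  ⇒  q = 2/3.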